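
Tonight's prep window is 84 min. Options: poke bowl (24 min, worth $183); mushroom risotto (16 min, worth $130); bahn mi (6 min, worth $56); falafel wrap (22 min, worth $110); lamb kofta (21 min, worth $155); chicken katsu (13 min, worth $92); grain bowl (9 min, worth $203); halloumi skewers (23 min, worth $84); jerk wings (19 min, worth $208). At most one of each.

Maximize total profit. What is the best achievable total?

844

The ratio heuristic lands on poke bowl + mushroom risotto + bahn mi + grain bowl + jerk wings (780) but leaves 10 min idle.
The 24 min tied up in poke bowl is better spent on lamb kofta + chicken katsu — total rises to 844 (84 min).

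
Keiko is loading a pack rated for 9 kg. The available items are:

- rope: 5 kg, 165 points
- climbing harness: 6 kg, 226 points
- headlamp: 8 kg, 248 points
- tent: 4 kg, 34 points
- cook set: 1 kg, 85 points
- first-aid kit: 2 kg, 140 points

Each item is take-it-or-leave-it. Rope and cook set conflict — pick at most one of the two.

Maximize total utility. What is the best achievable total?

451

Best packing: climbing harness + cook set + first-aid kit — 9 kg, 451 total.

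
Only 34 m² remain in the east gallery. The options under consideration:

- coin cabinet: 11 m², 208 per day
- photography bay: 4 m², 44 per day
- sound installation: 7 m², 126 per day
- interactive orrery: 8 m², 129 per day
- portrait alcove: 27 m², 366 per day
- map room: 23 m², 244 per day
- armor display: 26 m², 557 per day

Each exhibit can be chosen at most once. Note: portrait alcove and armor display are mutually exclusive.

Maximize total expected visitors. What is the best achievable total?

686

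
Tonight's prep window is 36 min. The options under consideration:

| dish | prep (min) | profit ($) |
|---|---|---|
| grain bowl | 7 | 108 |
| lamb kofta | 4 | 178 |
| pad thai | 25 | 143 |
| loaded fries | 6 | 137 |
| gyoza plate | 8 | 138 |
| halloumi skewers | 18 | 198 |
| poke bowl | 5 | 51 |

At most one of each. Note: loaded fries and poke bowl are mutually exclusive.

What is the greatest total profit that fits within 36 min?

651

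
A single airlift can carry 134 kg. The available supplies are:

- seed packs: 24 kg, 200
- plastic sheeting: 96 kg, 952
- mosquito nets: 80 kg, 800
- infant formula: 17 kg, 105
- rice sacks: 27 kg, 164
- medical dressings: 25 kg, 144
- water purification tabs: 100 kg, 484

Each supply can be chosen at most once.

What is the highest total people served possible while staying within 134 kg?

Greedy by ratio would take seed packs + mosquito nets + infant formula: 121 kg used, total 1105.
Dropping infant formula frees 17 kg; slotting in rice sacks (27 kg) lifts the total to 1164 at 131 kg.
That's the maximum — no swap from here does better than 1164.

1164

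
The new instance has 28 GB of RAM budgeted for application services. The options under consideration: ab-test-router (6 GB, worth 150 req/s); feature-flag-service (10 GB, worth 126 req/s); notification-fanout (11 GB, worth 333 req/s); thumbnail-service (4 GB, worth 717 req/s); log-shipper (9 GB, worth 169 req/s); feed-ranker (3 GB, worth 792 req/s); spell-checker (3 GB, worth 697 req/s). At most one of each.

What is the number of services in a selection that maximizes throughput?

5

The maximum throughput within 28 GB is 2689.
One optimal bundle: ab-test-router + notification-fanout + thumbnail-service + feed-ranker + spell-checker (27 GB).
Every optimal selection uses 5 services.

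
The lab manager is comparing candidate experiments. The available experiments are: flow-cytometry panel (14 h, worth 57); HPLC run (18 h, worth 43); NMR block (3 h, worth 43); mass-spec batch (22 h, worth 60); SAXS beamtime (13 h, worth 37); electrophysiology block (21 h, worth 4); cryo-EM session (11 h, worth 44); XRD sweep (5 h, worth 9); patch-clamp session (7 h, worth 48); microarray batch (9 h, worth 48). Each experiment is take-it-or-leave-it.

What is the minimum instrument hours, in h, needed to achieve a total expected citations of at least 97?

Look for the lowest-instrument combination reaching 97.
Taking NMR block + XRD sweep + patch-clamp session gives 100 (≥ 97) for 15 h.
Below 15 h the best achievable stays under 97.

15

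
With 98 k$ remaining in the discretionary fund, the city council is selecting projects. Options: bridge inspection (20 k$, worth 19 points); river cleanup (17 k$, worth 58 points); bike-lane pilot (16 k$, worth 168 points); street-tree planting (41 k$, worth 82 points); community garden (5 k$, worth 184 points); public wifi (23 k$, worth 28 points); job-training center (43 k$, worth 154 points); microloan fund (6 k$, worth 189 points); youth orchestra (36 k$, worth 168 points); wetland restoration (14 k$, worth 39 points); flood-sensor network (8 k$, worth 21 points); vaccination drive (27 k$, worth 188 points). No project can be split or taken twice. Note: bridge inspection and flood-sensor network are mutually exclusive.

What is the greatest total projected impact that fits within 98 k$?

918

The ratio ordering already packs tightly: bike-lane pilot + community garden + microloan fund + youth orchestra + flood-sensor network + vaccination drive, 98 k$, 918.
Runner-up bike-lane pilot + community garden + microloan fund + youth orchestra + vaccination drive tops out at 897.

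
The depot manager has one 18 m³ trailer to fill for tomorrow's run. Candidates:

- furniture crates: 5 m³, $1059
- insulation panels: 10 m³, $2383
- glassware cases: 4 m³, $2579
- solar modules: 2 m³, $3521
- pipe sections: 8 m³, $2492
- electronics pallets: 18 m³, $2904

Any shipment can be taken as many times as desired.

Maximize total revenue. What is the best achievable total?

Taking 9×solar modules: 18 m³ used, 31689 in revenue.
Every other selection either busts 18 m³ or fails to beat 31689.

31689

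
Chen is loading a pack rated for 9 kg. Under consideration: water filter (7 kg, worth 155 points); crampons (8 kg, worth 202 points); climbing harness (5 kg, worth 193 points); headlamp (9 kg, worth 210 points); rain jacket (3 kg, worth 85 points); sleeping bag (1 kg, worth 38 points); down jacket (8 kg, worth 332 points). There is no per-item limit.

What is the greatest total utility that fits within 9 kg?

370

Sleeping bag + down jacket uses 9 of the 9 kg and totals 370.
Every other selection either busts 9 kg or fails to beat 370.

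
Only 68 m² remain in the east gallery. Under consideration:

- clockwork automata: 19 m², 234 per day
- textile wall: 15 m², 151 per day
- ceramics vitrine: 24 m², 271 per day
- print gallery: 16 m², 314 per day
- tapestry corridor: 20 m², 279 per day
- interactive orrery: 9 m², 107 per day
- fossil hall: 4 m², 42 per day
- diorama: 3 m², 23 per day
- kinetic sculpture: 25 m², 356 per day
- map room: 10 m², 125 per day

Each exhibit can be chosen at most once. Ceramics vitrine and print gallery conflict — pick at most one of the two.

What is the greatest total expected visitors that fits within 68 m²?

Best packing: print gallery + tapestry corridor + fossil hall + diorama + kinetic sculpture — 68 m², 1014 total.
Runner-up print gallery + tapestry corridor + fossil hall + kinetic sculpture tops out at 991.

1014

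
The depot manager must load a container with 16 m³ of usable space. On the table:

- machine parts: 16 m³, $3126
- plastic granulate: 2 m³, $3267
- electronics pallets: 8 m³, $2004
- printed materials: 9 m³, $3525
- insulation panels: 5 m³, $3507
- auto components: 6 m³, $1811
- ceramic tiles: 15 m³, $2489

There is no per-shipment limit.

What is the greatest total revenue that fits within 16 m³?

Ranking by ratio (revenue/m³): plastic granulate 1633.50, insulation panels 701.40, printed materials 391.67, auto components 301.83.
Taking 8×plastic granulate: 16 m³ used, 26136 in revenue.
No other feasible combination exceeds 26136.

26136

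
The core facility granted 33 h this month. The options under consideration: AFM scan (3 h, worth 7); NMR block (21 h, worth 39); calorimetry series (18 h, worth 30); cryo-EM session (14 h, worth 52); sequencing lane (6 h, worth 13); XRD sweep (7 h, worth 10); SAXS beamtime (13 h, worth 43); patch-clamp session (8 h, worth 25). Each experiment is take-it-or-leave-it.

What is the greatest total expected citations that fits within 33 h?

108

Density check — cryo-EM session 3.71, SAXS beamtime 3.31, patch-clamp session 3.12, AFM scan 2.33 are the best per h.
Filling by ratio: AFM scan + cryo-EM session + SAXS beamtime for 102, with 3 h left unused.
Replace AFM scan with sequencing lane: the trade gains 6 net, giving 108 at 33 h.
No other feasible combination exceeds 108.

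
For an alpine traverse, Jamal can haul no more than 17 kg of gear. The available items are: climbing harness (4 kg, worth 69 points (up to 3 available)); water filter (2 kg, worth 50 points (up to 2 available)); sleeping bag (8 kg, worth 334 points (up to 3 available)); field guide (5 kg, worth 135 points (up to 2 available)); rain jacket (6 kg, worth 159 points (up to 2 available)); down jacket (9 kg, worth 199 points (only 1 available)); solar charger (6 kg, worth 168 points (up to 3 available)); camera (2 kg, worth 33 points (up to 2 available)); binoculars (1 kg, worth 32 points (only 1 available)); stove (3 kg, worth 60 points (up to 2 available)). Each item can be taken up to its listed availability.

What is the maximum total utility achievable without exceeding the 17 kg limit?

700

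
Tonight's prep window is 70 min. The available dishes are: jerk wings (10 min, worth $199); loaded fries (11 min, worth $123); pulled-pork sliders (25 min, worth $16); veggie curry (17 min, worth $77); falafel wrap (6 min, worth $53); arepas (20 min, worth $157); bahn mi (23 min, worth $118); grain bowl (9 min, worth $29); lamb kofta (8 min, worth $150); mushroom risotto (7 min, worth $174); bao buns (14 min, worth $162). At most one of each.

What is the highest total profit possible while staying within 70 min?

965

By profit per min: mushroom risotto 24.86, jerk wings 19.90, lamb kofta 18.75, bao buns 11.57 lead.
Filling by ratio: jerk wings + loaded fries + falafel wrap + grain bowl + lamb kofta + mushroom risotto + bao buns for 890, with 5 min left unused.
Dropping falafel wrap and grain bowl frees 15 min; slotting in arepas (20 min) lifts the total to 965 at 70 min.
Runner-up jerk wings + falafel wrap + arepas + lamb kofta + mushroom risotto + bao buns tops out at 895.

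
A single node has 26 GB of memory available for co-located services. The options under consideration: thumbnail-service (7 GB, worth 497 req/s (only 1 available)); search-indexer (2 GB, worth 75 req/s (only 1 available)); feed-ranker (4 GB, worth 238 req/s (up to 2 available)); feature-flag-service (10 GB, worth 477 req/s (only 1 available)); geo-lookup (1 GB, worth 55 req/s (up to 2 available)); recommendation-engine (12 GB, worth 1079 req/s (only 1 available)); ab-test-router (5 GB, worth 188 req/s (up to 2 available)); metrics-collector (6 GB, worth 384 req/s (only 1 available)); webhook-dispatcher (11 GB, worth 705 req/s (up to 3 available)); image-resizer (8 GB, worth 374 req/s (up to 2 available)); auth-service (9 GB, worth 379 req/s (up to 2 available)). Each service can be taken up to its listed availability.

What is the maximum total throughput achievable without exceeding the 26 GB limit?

Thumbnail-service + geo-lookup + recommendation-engine + metrics-collector uses 26 of the 26 GB and totals 2015.
No other feasible combination exceeds 2015.

2015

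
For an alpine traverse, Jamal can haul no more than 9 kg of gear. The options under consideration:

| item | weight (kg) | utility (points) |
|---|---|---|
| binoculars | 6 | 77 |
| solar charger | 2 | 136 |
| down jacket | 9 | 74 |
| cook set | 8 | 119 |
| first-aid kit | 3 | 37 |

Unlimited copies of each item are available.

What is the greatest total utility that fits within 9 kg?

4×solar charger uses 8 of the 9 kg and totals 544.
Nothing else within 9 kg beats 544.

544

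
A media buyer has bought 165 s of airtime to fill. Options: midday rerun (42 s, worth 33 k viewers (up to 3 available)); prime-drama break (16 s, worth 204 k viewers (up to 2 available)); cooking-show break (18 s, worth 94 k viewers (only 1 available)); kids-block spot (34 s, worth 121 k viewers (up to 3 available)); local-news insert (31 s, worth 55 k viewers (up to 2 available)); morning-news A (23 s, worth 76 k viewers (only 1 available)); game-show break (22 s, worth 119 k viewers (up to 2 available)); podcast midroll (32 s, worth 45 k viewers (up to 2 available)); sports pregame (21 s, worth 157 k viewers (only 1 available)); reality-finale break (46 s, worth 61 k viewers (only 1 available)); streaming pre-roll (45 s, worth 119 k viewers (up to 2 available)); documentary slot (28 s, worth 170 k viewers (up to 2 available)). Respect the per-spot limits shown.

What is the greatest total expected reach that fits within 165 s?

Ranking by ratio (expected reach/s): prime-drama break 12.75, sports pregame 7.48, documentary slot 6.07.
The ratio heuristic lands on 2×prime-drama break + 2×game-show break + sports pregame + 2×documentary slot (1143) but leaves 12 s idle.
Replace game-show break with kids-block spot: the trade gains 2 net, giving 1145 at 165 s.
Every other selection either busts 165 s or exceeds an availability limit or fails to beat 1145.

1145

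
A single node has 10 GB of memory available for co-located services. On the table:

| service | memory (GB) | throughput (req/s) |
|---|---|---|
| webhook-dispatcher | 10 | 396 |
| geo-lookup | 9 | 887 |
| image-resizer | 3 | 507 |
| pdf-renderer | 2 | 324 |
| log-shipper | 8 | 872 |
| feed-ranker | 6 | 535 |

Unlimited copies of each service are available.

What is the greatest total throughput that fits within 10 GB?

Filling by ratio: 3×image-resizer for 1521, with 1 GB left unused.
Replace image-resizer with 2×pdf-renderer: the trade gains 141 net, giving 1662 at 10 GB.

1662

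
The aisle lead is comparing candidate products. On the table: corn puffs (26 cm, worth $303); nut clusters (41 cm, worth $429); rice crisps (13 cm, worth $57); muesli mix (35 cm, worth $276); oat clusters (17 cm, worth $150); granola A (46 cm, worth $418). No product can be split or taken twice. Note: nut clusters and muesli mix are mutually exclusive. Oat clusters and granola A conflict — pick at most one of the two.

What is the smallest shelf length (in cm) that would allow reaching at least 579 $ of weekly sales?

58

Look for the lowest-shelf combination reaching 579.
nut clusters + oat clusters reaches 579 using 58 cm.
Below 58 cm the best achievable stays under 579.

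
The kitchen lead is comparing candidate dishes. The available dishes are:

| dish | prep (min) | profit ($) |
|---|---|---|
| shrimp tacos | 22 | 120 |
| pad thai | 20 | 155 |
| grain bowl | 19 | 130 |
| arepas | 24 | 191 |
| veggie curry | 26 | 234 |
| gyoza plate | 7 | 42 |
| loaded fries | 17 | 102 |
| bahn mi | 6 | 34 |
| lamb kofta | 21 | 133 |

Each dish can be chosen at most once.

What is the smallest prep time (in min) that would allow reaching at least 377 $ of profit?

46

Look for the lowest-prep combination reaching 377.
pad thai + veggie curry: 389 profit at 46 min.
Any bundle with less than 46 min falls short of 377.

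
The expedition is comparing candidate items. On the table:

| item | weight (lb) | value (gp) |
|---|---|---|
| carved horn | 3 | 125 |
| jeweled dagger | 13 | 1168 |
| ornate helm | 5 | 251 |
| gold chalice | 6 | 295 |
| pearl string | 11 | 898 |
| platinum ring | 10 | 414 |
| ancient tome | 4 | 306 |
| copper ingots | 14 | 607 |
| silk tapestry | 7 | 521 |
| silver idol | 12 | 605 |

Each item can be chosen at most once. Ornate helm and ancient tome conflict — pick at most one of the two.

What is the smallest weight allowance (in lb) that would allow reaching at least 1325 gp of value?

17

Look for the lowest-weight combination reaching 1325.
jeweled dagger + ancient tome reaches 1474 using 17 lb.
No combination under 17 lb hits 1325.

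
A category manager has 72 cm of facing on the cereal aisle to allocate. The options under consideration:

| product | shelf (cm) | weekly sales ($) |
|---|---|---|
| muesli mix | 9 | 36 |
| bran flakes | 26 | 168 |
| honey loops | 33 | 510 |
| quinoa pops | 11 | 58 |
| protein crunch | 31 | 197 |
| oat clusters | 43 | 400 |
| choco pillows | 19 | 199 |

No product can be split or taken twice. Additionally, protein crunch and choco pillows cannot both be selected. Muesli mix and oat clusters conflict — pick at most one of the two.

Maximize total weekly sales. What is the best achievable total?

803

By weekly sales per cm: honey loops 15.45, choco pillows 10.47, oat clusters 9.30 lead.
The ratio ordering already packs tightly: muesli mix + honey loops + quinoa pops + choco pillows, 72 cm, 803.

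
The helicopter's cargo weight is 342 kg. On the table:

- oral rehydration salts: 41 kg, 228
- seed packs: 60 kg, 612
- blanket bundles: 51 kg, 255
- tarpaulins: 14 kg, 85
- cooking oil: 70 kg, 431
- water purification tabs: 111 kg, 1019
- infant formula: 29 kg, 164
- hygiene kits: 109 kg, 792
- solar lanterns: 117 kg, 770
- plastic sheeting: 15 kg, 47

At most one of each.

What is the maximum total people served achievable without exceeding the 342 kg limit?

Density check — seed packs 10.20, water purification tabs 9.18, hygiene kits 7.27, solar lanterns 6.58 are the best per kg.
A density-first pass picks seed packs + tarpaulins + water purification tabs + infant formula + hygiene kits + plastic sheeting — 2719 at 338 kg.
Replace infant formula and plastic sheeting with oral rehydration salts: the trade gains 17 net, giving 2736 at 335 kg.

2736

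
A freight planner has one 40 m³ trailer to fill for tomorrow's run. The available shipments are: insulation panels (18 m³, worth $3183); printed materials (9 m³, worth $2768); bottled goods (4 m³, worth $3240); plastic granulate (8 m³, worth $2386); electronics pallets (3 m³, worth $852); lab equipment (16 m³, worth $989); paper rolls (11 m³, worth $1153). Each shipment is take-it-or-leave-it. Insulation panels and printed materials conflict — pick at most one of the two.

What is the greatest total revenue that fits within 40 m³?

10399

Best packing: printed materials + bottled goods + plastic granulate + electronics pallets + paper rolls — 35 m³, 10399 total.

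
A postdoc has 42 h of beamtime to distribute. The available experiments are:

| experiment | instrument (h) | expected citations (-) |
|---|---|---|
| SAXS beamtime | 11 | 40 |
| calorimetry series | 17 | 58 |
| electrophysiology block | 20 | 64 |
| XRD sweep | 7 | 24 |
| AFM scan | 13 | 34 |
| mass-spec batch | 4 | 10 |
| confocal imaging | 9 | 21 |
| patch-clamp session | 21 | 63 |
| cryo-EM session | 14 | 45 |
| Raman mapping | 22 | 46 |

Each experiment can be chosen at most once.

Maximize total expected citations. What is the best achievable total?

By expected citations per h: SAXS beamtime 3.64, XRD sweep 3.43, calorimetry series 3.41, cryo-EM session 3.21 lead.
Taking the top-ratio experiments first gives SAXS beamtime + calorimetry series + XRD sweep + mass-spec batch for 132 (39 h).
The 11 h tied up in XRD sweep and mass-spec batch is better spent on cryo-EM session — total rises to 143 (42 h).

143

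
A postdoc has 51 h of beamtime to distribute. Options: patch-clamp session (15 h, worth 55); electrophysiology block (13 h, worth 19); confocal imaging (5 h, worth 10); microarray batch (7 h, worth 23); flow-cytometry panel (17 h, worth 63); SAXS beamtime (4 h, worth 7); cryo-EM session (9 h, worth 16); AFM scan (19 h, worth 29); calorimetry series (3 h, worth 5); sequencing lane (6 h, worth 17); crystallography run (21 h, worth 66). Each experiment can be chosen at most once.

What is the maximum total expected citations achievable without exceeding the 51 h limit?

169

The ratio heuristic lands on patch-clamp session + confocal imaging + microarray batch + flow-cytometry panel + sequencing lane (168) but leaves 1 h idle.
Replace patch-clamp session and confocal imaging with crystallography run: the trade gains 1 net, giving 169 at 51 h.
Every other selection either busts 51 h or fails to beat 169.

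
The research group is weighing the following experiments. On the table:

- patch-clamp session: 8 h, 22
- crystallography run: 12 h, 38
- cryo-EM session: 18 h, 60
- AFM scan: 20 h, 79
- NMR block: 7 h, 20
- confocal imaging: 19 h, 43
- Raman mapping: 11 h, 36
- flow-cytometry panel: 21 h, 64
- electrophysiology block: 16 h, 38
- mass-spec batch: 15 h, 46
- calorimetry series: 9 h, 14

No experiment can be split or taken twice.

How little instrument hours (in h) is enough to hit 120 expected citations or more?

35

Minimise h subject to total expected citations ≥ 120.
patch-clamp session + AFM scan + NMR block: 121 expected citations at 35 h.
No combination under 35 h hits 120.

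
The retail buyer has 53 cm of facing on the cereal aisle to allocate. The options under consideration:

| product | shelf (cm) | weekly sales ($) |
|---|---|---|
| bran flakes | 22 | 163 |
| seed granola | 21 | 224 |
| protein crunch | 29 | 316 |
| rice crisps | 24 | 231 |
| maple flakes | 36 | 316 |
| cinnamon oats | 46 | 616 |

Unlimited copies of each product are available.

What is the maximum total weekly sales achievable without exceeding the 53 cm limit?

616

Taking cinnamon oats: 46 cm used, 616 in weekly sales.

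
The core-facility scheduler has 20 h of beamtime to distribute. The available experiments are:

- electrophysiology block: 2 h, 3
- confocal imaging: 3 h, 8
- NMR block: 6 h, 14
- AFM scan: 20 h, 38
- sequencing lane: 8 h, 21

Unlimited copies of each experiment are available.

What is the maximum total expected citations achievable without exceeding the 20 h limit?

53

By expected citations per h: confocal imaging 2.67, sequencing lane 2.62, NMR block 2.33, AFM scan 1.90 lead.
A density-first pass picks electrophysiology block + 6×confocal imaging — 51 at 20 h.
Replace electrophysiology block and 2×confocal imaging with sequencing lane: the trade gains 2 net, giving 53 at 20 h.
No other feasible combination exceeds 53.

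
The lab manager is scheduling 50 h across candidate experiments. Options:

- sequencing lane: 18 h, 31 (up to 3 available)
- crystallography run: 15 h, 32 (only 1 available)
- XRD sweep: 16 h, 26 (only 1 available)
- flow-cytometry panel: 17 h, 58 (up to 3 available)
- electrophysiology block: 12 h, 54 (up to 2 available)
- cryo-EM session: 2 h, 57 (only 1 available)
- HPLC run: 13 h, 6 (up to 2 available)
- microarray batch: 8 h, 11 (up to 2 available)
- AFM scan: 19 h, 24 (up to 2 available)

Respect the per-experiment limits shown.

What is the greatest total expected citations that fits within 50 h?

227

Filling by ratio: flow-cytometry panel + 2×electrophysiology block + cryo-EM session for 223, with 7 h left unused.
Replace electrophysiology block with flow-cytometry panel: the trade gains 4 net, giving 227 at 48 h.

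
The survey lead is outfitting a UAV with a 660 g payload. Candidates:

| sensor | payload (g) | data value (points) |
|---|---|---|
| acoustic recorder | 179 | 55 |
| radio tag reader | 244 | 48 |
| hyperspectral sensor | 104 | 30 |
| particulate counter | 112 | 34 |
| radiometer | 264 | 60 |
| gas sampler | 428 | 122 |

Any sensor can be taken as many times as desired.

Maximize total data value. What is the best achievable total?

Density check — acoustic recorder 0.31, particulate counter 0.30, hyperspectral sensor 0.29, gas sampler 0.29 are the best per g.
3×acoustic recorder + particulate counter uses 649 of the 660 g and totals 199.
Nothing else within 660 g beats 199.

199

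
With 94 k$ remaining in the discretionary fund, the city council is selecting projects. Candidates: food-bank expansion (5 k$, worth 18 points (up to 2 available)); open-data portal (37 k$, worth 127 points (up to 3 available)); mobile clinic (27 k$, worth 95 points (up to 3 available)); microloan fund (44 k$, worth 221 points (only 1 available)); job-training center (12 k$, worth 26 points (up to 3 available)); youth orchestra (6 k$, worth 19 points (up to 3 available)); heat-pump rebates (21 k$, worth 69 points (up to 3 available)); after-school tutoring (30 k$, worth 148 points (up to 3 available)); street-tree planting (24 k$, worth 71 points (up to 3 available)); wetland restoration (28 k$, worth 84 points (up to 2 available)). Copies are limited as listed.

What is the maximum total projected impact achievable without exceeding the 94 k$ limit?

Taking the top-ratio projects first gives 2×food-bank expansion + microloan fund + youth orchestra + after-school tutoring for 424 (90 k$).
Replace 2×food-bank expansion and microloan fund and youth orchestra with 2×after-school tutoring: the trade gains 20 net, giving 444 at 90 k$.

444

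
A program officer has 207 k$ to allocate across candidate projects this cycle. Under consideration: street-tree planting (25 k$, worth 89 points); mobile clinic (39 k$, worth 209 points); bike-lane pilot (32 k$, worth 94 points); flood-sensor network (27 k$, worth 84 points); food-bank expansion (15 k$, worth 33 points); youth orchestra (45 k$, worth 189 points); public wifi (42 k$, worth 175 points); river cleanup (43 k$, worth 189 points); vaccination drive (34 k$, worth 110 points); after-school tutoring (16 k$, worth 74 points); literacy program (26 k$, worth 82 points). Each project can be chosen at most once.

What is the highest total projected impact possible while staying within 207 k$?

872

Taking the top-ratio projects first gives mobile clinic + food-bank expansion + youth orchestra + public wifi + river cleanup + after-school tutoring for 869 (200 k$).
Dropping food-bank expansion and after-school tutoring frees 31 k$; slotting in vaccination drive (34 k$) lifts the total to 872 at 203 k$.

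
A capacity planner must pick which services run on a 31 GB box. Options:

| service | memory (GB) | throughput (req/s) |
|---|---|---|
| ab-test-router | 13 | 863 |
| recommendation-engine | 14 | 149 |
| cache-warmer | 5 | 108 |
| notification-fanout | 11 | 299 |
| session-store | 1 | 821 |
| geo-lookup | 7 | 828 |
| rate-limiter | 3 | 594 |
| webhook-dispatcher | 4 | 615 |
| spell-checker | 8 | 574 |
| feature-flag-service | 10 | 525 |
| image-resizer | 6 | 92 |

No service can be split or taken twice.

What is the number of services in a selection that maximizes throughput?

5

Best achievable throughput is 3721.
One optimal bundle: ab-test-router + session-store + geo-lookup + rate-limiter + webhook-dispatcher (28 GB).
All optima have 5 services.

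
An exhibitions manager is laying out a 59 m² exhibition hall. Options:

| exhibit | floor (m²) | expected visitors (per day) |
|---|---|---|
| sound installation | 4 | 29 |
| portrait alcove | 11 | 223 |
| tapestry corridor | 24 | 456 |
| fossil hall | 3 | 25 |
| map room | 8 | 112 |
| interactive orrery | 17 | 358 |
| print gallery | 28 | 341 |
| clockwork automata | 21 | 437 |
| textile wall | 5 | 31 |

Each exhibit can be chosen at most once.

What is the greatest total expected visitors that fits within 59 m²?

Density check — interactive orrery 21.06, clockwork automata 20.81, portrait alcove 20.27 are the best per m².
Taking the top-ratio exhibits first gives portrait alcove + map room + interactive orrery + clockwork automata for 1130 (57 m²).
Dropping map room and interactive orrery frees 25 m²; slotting in tapestry corridor + fossil hall (27 m²) lifts the total to 1141 at 59 m².
Every other selection either busts 59 m² or fails to beat 1141.

1141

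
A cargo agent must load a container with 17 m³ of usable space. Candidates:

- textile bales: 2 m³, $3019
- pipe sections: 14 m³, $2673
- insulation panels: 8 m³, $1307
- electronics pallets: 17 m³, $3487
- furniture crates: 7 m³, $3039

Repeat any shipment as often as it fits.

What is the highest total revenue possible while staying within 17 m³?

The ratio ordering already packs tightly: 8×textile bales, 16 m³, 24152.

24152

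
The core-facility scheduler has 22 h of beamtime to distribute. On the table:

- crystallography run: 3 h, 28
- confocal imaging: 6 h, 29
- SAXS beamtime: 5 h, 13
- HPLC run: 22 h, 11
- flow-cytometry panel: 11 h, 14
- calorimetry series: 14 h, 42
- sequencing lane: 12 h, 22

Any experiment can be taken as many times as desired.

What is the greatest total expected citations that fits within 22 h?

196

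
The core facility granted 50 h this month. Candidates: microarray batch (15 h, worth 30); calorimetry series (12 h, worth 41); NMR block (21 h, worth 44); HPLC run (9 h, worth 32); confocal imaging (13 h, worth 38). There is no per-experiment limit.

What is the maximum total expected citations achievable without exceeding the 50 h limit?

169

Density check — HPLC run 3.56, calorimetry series 3.42, confocal imaging 2.92, NMR block 2.10 are the best per h.
A density-first pass picks 5×HPLC run — 160 at 45 h.
Dropping HPLC run frees 9 h; slotting in calorimetry series (12 h) lifts the total to 169 at 48 h.
Nothing else within 50 h beats 169.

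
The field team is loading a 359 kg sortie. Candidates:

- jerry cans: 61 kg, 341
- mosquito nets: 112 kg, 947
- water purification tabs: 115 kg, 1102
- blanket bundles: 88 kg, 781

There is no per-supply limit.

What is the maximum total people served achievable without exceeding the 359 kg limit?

Ranking by ratio (people served/kg): water purification tabs 9.58, blanket bundles 8.88, mosquito nets 8.46, jerry cans 5.59.
Best packing: 3×water purification tabs — 345 kg, 3306 total.

3306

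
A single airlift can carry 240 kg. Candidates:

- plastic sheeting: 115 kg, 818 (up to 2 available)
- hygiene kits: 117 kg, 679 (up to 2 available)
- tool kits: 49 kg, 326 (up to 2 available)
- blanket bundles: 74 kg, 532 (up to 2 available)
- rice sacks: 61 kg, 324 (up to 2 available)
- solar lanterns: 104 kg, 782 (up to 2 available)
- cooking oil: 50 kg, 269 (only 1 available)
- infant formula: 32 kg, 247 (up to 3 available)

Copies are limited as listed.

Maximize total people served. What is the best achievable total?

Ranking by ratio (people served/kg): infant formula 7.72, solar lanterns 7.52, blanket bundles 7.19, plastic sheeting 7.11.
A density-first pass picks solar lanterns + 3×infant formula — 1523 at 200 kg.
The 64 kg tied up in 2×infant formula is better spent on solar lanterns — total rises to 1811 (240 kg).
No other feasible combination exceeds 1811.

1811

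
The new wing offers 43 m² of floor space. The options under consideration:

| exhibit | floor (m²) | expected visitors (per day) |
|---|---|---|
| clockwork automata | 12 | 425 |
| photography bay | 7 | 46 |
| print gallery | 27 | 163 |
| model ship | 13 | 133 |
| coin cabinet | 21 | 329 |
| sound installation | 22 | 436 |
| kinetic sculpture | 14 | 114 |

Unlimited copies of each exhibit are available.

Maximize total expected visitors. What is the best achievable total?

1321

Taking 3×clockwork automata + photography bay: 43 m² used, 1321 in expected visitors.
Every other selection either busts 43 m² or fails to beat 1321.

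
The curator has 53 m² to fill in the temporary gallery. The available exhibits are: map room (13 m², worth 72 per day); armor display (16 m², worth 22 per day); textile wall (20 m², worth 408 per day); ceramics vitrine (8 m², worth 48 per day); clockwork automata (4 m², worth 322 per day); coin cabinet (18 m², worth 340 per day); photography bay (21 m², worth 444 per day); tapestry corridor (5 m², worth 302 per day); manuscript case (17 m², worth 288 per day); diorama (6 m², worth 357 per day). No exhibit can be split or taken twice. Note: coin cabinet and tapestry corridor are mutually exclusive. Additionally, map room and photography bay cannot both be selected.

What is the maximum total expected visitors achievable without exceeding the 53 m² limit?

Taking clockwork automata + photography bay + tapestry corridor + manuscript case + diorama: 53 m² used, 1713 in expected visitors.
No other feasible combination exceeds 1713.

1713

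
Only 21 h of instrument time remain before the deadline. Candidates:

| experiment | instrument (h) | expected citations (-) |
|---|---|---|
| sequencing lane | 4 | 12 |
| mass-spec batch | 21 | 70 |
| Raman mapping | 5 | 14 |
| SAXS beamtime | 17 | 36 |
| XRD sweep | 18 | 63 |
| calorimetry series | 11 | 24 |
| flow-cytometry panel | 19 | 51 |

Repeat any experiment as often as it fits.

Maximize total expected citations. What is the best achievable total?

70

Taking the top-ratio experiments first gives XRD sweep for 63 (18 h).
The 18 h tied up in XRD sweep is better spent on mass-spec batch — total rises to 70 (21 h).
That's the maximum — no swap from here does better than 70.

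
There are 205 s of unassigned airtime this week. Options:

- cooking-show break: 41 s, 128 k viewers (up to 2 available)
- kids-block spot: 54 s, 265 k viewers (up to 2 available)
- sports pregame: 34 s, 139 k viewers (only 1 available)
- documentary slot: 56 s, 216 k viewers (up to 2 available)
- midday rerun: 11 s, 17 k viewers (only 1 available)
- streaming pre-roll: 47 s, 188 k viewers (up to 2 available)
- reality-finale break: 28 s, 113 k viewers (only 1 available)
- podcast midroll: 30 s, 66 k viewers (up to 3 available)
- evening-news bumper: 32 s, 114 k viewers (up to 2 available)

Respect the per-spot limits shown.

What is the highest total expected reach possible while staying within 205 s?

The ratio heuristic lands on 2×kids-block spot + sports pregame + reality-finale break + evening-news bumper (896) but leaves 3 s idle.
The 94 s tied up in sports pregame and reality-finale break and evening-news bumper is better spent on 2×streaming pre-roll — total rises to 906 (202 s).
No other feasible combination exceeds 906.

906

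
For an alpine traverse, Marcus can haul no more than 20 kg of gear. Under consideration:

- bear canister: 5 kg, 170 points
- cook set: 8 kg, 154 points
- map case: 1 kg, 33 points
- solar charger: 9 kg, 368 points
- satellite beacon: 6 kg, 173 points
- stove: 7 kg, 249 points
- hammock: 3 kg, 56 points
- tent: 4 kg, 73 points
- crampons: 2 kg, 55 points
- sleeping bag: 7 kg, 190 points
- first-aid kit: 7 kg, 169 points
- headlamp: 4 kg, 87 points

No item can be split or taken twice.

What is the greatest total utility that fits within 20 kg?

By utility per kg: solar charger 40.89, stove 35.57, bear canister 34.00 lead.
Taking the top-ratio items first gives map case + solar charger + stove + crampons for 705 (19 kg).
Reworking the packing: bear canister + solar charger + satellite beacon uses 20 kg and improves the total to 711.
That's the maximum — no swap from here does better than 711.

711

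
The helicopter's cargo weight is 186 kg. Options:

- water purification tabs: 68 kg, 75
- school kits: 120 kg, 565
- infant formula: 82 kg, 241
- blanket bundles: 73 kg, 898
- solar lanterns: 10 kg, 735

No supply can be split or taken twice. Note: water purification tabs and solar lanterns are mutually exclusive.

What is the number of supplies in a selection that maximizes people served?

3

Optimal total is 1874.
For example infant formula + blanket bundles + solar lanterns achieves it, using 165 kg.
Any selection reaching 1874 contains exactly 3 supplies.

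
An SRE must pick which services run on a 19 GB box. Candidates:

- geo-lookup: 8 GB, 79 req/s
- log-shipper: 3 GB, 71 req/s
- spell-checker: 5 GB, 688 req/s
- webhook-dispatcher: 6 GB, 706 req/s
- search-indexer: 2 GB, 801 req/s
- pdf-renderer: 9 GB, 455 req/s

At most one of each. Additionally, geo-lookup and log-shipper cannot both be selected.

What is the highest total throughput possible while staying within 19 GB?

2266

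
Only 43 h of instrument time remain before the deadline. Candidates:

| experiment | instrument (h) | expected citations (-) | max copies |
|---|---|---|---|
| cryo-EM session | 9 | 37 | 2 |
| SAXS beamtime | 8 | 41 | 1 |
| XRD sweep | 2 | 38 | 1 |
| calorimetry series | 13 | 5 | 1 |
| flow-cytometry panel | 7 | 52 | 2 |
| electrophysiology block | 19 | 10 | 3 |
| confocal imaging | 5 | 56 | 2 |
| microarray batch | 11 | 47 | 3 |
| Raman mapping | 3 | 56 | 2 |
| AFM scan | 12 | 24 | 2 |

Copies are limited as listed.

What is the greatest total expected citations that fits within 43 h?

Density check — XRD sweep 19.00, Raman mapping 18.67, confocal imaging 11.20 are the best per h.
The ratio heuristic lands on SAXS beamtime + XRD sweep + 2×flow-cytometry panel + 2×confocal imaging + 2×Raman mapping (407) but leaves 3 h idle.
Dropping SAXS beamtime frees 8 h; slotting in microarray batch (11 h) lifts the total to 413 at 43 h.

413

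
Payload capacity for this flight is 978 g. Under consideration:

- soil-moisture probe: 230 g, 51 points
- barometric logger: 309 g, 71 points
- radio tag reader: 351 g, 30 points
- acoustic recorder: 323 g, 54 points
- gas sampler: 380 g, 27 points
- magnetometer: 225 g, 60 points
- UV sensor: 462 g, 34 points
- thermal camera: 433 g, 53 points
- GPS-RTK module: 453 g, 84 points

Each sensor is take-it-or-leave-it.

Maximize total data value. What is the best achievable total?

195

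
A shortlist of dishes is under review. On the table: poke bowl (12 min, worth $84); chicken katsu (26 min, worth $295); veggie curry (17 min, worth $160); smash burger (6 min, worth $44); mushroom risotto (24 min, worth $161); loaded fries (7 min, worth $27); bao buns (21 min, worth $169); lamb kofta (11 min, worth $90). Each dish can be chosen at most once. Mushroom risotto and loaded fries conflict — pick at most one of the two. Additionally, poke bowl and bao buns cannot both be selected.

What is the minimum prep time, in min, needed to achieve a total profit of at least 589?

Look for the lowest-prep combination reaching 589.
chicken katsu + veggie curry + smash burger + lamb kofta reaches 589 using 60 min.
No combination under 60 min hits 589.

60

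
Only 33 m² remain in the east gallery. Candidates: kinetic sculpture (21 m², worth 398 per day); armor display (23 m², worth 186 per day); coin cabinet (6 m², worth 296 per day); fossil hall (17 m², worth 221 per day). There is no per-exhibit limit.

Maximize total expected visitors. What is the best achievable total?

1480

Taking 5×coin cabinet: 30 m² used, 1480 in expected visitors.
Every other selection either busts 33 m² or fails to beat 1480.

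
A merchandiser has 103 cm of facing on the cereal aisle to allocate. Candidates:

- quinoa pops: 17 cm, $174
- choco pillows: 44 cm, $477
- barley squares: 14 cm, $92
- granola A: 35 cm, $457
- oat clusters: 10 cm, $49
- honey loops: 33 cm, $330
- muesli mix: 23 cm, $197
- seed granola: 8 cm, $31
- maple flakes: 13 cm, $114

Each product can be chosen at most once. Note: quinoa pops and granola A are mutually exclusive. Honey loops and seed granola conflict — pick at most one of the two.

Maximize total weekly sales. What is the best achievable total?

Best packing: choco pillows + granola A + muesli mix — 102 cm, 1131 total.
The closest alternative, choco pillows + granola A + oat clusters + maple flakes, reaches only 1097.

1131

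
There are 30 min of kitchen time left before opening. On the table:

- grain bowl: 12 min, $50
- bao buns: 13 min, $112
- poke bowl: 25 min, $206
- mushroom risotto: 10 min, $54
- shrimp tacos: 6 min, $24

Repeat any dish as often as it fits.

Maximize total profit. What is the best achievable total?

224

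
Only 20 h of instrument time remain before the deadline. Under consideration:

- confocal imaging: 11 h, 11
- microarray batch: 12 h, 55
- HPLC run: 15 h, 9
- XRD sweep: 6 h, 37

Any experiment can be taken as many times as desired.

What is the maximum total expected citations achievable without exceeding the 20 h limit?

111

Taking 3×XRD sweep: 18 h used, 111 in expected citations.
That's the maximum — no swap from here does better than 111.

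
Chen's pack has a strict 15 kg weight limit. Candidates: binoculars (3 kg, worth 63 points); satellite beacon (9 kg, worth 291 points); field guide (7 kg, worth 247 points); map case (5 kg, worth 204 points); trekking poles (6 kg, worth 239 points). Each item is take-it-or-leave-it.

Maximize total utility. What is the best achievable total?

Taking the top-ratio items first gives binoculars + map case + trekking poles for 506 (14 kg).
Replace binoculars and map case with satellite beacon: the trade gains 24 net, giving 530 at 15 kg.

530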